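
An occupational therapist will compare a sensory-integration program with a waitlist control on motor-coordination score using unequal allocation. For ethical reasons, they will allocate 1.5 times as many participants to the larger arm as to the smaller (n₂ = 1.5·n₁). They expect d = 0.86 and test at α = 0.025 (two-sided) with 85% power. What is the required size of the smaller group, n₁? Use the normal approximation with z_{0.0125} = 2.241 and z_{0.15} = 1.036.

n₁ = 25

With allocation ratio k = n₂/n₁ = 1.5, Var(x̄₁−x̄₂) = σ²(1/n₁ + 1/(k·n₁)) = σ²·(k+1)/(k·n₁).
So n₁ = (1 + 1/k)·((z_{α/2} + z_β)/d)² = 1.667 × (3.277/0.86)².
n₁ = 1.667 × 14.52 = 24.2.
Round up: n₁ = 25, giving n₂ = ⌈1.5 × 25⌉ = ⌈37.5⌉ = 38.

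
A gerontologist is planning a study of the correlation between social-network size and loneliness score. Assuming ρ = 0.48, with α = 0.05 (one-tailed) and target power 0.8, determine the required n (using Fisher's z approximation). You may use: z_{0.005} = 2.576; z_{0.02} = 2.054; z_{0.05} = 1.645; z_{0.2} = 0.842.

n = 26

Fisher's z: C = ½·ln((1+r)/(1−r)) = ½·ln(2.8462) = 0.5230.
n = ((z_{α} + z_β)/C)² + 3.
(1.645 + 0.842) / 0.5230 = 2.487 / 0.5230 = 4.755.
n = 4.755² + 3 = 22.61 + 3 = 25.6.
Round up.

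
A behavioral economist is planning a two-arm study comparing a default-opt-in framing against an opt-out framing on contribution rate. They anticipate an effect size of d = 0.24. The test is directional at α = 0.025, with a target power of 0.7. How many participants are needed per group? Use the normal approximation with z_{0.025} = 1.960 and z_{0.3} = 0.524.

n = 215 per group

For two independent groups with equal n: n = 2·((z_{α} + z_β) / d)².
z_{α} + z_β = 1.960 + 0.524 = 2.484.
n = 2 × (2.484 / 0.24)² = 2 × 10.350² = 2 × 107.12 = 214.2.
Round up to the next whole participant.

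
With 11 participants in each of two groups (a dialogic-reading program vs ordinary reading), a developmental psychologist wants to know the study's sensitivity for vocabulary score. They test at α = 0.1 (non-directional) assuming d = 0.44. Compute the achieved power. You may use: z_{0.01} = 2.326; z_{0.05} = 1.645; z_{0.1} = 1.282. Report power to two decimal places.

For two equal groups, power = Φ(d·√(n/2) − z_{α/2}).
d·√(n/2) = 0.44 × √(11/2) = 0.44 × 2.345 = 1.032.
z_β = 1.032 − 1.645 = -0.613.
Power = Φ(-0.613) = 0.270.

power ≈ 0.27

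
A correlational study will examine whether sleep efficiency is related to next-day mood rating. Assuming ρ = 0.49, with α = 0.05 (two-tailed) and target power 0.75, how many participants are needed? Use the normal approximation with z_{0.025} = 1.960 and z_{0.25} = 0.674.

Fisher's z: C = ½·ln((1+r)/(1−r)) = ½·ln(2.9216) = 0.5361.
n = ((z_{α/2} + z_β)/C)² + 3.
(1.960 + 0.674) / 0.5361 = 2.634 / 0.5361 = 4.913.
n = 4.913² + 3 = 24.14 + 3 = 27.1.
Round up.

n = 28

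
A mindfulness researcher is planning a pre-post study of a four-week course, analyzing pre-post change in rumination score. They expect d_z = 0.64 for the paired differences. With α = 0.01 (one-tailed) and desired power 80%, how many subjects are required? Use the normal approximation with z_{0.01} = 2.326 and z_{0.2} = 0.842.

For a paired (one-sample on differences) test: n = ((z_{α} + z_β) / d)².
z_{α} + z_β = 2.326 + 0.842 = 3.168.
n = (3.168 / 0.64)² = 4.950² = 24.50.
Round up.

n = 25 pairs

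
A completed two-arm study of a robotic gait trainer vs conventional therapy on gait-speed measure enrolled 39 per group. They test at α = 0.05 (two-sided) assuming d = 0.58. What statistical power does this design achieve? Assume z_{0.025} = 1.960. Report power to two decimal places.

For two equal groups, power = Φ(d·√(n/2) − z_{α/2}).
d·√(n/2) = 0.58 × √(39/2) = 0.58 × 4.416 = 2.561.
z_β = 2.561 − 1.960 = 0.601.
Power = Φ(0.601) = 0.726.

power ≈ 0.73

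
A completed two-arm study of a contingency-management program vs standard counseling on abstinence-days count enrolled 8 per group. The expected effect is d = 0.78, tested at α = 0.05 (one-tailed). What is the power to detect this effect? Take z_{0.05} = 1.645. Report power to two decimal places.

power ≈ 0.47

For two equal groups, power = Φ(d·√(n/2) − z_{α}).
d·√(n/2) = 0.78 × √(8/2) = 0.78 × 2.000 = 1.560.
z_β = 1.560 − 1.645 = -0.085.
Power = Φ(-0.085) = 0.466.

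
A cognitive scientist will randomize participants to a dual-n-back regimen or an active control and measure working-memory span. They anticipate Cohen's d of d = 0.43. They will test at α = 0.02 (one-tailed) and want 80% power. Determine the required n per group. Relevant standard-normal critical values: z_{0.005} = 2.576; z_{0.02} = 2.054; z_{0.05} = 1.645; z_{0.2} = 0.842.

n = 91 per group

For two independent groups with equal n: n = 2·((z_{α} + z_β) / d)².
z_{α} + z_β = 2.054 + 0.842 = 2.896.
n = 2 × (2.896 / 0.43)² = 2 × 6.735² = 2 × 45.36 = 90.7.
Round up to the next whole participant.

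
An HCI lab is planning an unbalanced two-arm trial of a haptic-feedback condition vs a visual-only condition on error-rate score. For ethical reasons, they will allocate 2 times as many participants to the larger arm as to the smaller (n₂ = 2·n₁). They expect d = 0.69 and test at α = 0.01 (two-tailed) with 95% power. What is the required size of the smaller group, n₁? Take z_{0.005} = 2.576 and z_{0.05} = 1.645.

n₁ = 57

With allocation ratio k = n₂/n₁ = 2, Var(x̄₁−x̄₂) = σ²(1/n₁ + 1/(k·n₁)) = σ²·(k+1)/(k·n₁).
So n₁ = (1 + 1/k)·((z_{α/2} + z_β)/d)² = 1.500 × (4.221/0.69)².
n₁ = 1.500 × 37.42 = 56.1.
Round up: n₁ = 57, giving n₂ = 2 × 57 = 114.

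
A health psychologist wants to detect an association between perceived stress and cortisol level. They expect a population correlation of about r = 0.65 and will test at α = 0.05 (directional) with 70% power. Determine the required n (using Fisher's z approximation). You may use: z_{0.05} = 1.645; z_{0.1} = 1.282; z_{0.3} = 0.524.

Fisher's z: C = ½·ln((1+r)/(1−r)) = ½·ln(4.7143) = 0.7753.
n = ((z_{α} + z_β)/C)² + 3.
(1.645 + 0.524) / 0.7753 = 2.169 / 0.7753 = 2.798.
n = 2.798² + 3 = 7.83 + 3 = 10.8.
Round up.

n = 11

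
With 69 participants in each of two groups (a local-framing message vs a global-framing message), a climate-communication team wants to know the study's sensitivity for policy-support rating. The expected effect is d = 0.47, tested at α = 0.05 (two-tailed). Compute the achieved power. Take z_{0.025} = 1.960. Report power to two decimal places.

For two equal groups, power = Φ(d·√(n/2) − z_{α/2}).
d·√(n/2) = 0.47 × √(69/2) = 0.47 × 5.874 = 2.761.
z_β = 2.761 − 1.960 = 0.801.
Power = Φ(0.801) = 0.788.

power ≈ 0.79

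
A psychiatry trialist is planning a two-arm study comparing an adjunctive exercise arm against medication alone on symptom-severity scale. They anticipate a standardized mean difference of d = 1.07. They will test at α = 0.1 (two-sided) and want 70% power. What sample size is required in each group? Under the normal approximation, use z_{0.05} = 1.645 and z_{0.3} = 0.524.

n = 9 per group

For two independent groups with equal n: n = 2·((z_{α/2} + z_β) / d)².
z_{α/2} + z_β = 1.645 + 0.524 = 2.169.
n = 2 × (2.169 / 1.07)² = 2 × 2.027² = 2 × 4.11 = 8.2.
Round up to the next whole participant.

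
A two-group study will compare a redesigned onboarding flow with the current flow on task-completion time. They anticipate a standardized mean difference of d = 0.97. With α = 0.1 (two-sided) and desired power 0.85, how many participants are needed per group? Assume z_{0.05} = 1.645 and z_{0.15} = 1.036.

n = 16 per group

For two independent groups with equal n: n = 2·((z_{α/2} + z_β) / d)².
z_{α/2} + z_β = 1.645 + 1.036 = 2.681.
n = 2 × (2.681 / 0.97)² = 2 × 2.764² = 2 × 7.64 = 15.3.
Round up to the next whole participant.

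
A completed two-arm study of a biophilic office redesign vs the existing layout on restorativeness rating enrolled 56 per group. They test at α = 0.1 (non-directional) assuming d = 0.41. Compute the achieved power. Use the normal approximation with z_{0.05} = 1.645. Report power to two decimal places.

For two equal groups, power = Φ(d·√(n/2) − z_{α/2}).
d·√(n/2) = 0.41 × √(56/2) = 0.41 × 5.292 = 2.170.
z_β = 2.170 − 1.645 = 0.525.
Power = Φ(0.525) = 0.700.

power ≈ 0.70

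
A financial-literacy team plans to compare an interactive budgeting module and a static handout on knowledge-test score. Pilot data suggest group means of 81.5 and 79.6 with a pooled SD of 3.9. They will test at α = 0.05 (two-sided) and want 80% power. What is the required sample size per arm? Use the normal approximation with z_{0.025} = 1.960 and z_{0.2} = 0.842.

Cohen's d = |M₁ − M₂| / SD_pooled = |81.5 − 79.6| / 3.9 = 1.9 / 3.9 = 0.487.
For two independent groups with equal n: n = 2·((z_{α/2} + z_β) / d)².
z_{α/2} + z_β = 1.960 + 0.842 = 2.802.
n = 2 × (2.802 / 0.487)² = 2 × 5.754² = 2 × 33.10 = 66.2.
Round up to the next whole participant.

n = 67 per group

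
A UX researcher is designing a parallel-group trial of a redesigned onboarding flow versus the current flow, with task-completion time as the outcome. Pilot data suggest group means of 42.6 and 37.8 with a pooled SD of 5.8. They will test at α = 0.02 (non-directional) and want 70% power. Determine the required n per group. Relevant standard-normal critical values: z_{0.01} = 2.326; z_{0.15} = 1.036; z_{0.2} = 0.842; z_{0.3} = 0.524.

n = 24 per group

Cohen's d = |M₁ − M₂| / SD_pooled = |42.6 − 37.8| / 5.8 = 4.8 / 5.8 = 0.828.
For two independent groups with equal n: n = 2·((z_{α/2} + z_β) / d)².
z_{α/2} + z_β = 2.326 + 0.524 = 2.850.
n = 2 × (2.850 / 0.828)² = 2 × 3.442² = 2 × 11.85 = 23.7.
Round up to the next whole participant.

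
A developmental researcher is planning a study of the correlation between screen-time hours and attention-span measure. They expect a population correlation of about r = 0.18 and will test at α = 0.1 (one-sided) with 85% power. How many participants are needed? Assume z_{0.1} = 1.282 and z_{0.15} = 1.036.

n = 166

Fisher's z: C = ½·ln((1+r)/(1−r)) = ½·ln(1.4390) = 0.1820.
n = ((z_{α} + z_β)/C)² + 3.
(1.282 + 1.036) / 0.1820 = 2.318 / 0.1820 = 12.736.
n = 12.736² + 3 = 162.21 + 3 = 165.2.
Round up.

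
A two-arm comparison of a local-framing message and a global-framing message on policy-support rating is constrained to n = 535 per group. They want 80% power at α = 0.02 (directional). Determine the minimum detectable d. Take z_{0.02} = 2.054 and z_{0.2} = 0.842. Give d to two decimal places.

For two independent groups of n = 535 each: d_min = (z_{α} + z_β)·√(2/n).
z-sum = 2.054 + 0.842 = 2.896.
d_min = 2.896 × √(2/535) = 2.896 × 0.0611 = 0.177.

d_min ≈ 0.18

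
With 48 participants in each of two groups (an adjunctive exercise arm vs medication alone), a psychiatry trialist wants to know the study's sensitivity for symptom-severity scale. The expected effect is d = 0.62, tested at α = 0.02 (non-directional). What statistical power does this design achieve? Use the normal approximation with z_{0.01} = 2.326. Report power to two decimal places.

power ≈ 0.76

For two equal groups, power = Φ(d·√(n/2) − z_{α/2}).
d·√(n/2) = 0.62 × √(48/2) = 0.62 × 4.899 = 3.037.
z_β = 3.037 − 2.326 = 0.711.
Power = Φ(0.711) = 0.762.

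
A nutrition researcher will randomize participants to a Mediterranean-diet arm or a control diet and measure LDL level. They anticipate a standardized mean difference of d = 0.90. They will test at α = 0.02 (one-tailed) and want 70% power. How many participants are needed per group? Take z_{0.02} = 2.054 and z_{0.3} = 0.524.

For two independent groups with equal n: n = 2·((z_{α} + z_β) / d)².
z_{α} + z_β = 2.054 + 0.524 = 2.578.
n = 2 × (2.578 / 0.90)² = 2 × 2.864² = 2 × 8.21 = 16.4.
Round up to the next whole participant.

n = 17 per group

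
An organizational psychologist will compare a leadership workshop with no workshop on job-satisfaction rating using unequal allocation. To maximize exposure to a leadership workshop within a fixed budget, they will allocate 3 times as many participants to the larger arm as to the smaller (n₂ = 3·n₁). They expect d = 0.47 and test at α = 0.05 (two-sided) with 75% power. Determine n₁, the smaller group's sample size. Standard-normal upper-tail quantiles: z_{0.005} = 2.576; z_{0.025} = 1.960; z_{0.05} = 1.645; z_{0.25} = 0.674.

With allocation ratio k = n₂/n₁ = 3, Var(x̄₁−x̄₂) = σ²(1/n₁ + 1/(k·n₁)) = σ²·(k+1)/(k·n₁).
So n₁ = (1 + 1/k)·((z_{α/2} + z_β)/d)² = 1.333 × (2.634/0.47)².
n₁ = 1.333 × 31.41 = 41.9.
Round up: n₁ = 42, giving n₂ = 3 × 42 = 126.

n₁ = 42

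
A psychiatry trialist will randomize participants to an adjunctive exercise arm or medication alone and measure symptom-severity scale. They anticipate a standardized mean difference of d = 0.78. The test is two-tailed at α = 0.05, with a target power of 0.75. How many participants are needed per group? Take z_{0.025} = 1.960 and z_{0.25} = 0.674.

For two independent groups with equal n: n = 2·((z_{α/2} + z_β) / d)².
z_{α/2} + z_β = 1.960 + 0.674 = 2.634.
n = 2 × (2.634 / 0.78)² = 2 × 3.377² = 2 × 11.40 = 22.8.
Round up to the next whole participant.

n = 23 per group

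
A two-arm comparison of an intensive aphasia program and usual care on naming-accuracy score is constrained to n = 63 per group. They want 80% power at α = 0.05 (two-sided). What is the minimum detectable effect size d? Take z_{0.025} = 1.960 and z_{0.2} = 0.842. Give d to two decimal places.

For two independent groups of n = 63 each: d_min = (z_{α/2} + z_β)·√(2/n).
z-sum = 1.960 + 0.842 = 2.802.
d_min = 2.802 × √(2/63) = 2.802 × 0.1782 = 0.499.

d_min ≈ 0.50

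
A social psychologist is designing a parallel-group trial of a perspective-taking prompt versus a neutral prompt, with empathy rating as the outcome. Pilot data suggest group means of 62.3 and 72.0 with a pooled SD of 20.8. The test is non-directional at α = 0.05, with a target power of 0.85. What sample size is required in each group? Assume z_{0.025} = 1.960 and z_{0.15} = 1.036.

Cohen's d = |M₁ − M₂| / SD_pooled = |62.3 − 72.0| / 20.8 = 9.7 / 20.8 = 0.466.
For two independent groups with equal n: n = 2·((z_{α/2} + z_β) / d)².
z_{α/2} + z_β = 1.960 + 1.036 = 2.996.
n = 2 × (2.996 / 0.466)² = 2 × 6.429² = 2 × 41.33 = 82.7.
Round up to the next whole participant.

n = 83 per group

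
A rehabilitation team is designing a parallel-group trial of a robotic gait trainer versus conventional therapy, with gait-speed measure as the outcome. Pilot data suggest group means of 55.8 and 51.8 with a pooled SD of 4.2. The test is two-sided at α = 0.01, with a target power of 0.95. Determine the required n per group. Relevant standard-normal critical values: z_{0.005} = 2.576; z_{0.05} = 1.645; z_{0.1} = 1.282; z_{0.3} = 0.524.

n = 40 per group

Cohen's d = |M₁ − M₂| / SD_pooled = |55.8 − 51.8| / 4.2 = 4.0 / 4.2 = 0.952.
For two independent groups with equal n: n = 2·((z_{α/2} + z_β) / d)².
z_{α/2} + z_β = 2.576 + 1.645 = 4.221.
n = 2 × (4.221 / 0.952)² = 2 × 4.434² = 2 × 19.66 = 39.3.
Round up to the next whole participant.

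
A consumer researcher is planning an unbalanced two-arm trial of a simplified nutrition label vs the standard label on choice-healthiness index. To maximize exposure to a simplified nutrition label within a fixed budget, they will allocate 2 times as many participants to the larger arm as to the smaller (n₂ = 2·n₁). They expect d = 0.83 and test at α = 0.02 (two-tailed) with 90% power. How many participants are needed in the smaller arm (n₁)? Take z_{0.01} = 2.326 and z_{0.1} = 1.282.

n₁ = 29

With allocation ratio k = n₂/n₁ = 2, Var(x̄₁−x̄₂) = σ²(1/n₁ + 1/(k·n₁)) = σ²·(k+1)/(k·n₁).
So n₁ = (1 + 1/k)·((z_{α/2} + z_β)/d)² = 1.500 × (3.608/0.83)².
n₁ = 1.500 × 18.90 = 28.3.
Round up: n₁ = 29, giving n₂ = 2 × 29 = 58.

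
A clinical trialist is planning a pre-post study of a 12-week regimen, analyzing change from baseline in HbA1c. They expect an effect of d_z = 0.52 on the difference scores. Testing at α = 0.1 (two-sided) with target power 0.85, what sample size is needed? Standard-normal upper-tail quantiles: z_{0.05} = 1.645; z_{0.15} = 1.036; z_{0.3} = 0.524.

For a paired (one-sample on differences) test: n = ((z_{α/2} + z_β) / d)².
z_{α/2} + z_β = 1.645 + 1.036 = 2.681.
n = (2.681 / 0.52)² = 5.156² = 26.58.
Round up.

n = 27 pairs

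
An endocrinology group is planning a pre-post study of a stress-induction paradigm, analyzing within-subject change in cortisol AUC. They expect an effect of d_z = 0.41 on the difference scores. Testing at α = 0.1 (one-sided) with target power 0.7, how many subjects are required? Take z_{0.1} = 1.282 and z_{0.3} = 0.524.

n = 20 pairs

For a paired (one-sample on differences) test: n = ((z_{α} + z_β) / d)².
z_{α} + z_β = 1.282 + 0.524 = 1.806.
n = (1.806 / 0.41)² = 4.405² = 19.40.
Round up.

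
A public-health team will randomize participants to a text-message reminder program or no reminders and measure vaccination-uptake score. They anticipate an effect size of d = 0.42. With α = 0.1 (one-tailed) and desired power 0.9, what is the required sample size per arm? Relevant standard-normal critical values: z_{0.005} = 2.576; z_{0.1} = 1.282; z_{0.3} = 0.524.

n = 75 per group

For two independent groups with equal n: n = 2·((z_{α} + z_β) / d)².
z_{α} + z_β = 1.282 + 1.282 = 2.564.
n = 2 × (2.564 / 0.42)² = 2 × 6.105² = 2 × 37.27 = 74.5.
Round up to the next whole participant.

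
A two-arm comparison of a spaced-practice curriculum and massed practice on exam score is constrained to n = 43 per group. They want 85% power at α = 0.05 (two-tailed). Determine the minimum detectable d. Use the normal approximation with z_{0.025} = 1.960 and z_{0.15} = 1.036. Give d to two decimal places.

For two independent groups of n = 43 each: d_min = (z_{α/2} + z_β)·√(2/n).
z-sum = 1.960 + 1.036 = 2.996.
d_min = 2.996 × √(2/43) = 2.996 × 0.2157 = 0.646.

d_min ≈ 0.65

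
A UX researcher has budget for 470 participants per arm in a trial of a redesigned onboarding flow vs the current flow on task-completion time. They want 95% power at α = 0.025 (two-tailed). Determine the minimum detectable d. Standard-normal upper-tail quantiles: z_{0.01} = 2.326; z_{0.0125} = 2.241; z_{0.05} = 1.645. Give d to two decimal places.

For two independent groups of n = 470 each: d_min = (z_{α/2} + z_β)·√(2/n).
z-sum = 2.241 + 1.645 = 3.886.
d_min = 3.886 × √(2/470) = 3.886 × 0.0652 = 0.253.

d_min ≈ 0.25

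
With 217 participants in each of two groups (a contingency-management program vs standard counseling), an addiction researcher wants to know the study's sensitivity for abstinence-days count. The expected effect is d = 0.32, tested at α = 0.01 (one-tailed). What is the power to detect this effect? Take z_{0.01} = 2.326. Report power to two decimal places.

power ≈ 0.84

For two equal groups, power = Φ(d·√(n/2) − z_{α}).
d·√(n/2) = 0.32 × √(217/2) = 0.32 × 10.416 = 3.333.
z_β = 3.333 − 2.326 = 1.007.
Power = Φ(1.007) = 0.843.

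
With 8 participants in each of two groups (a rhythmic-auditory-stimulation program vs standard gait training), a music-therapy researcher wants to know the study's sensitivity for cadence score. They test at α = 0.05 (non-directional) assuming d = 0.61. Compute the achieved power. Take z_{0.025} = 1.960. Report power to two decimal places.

For two equal groups, power = Φ(d·√(n/2) − z_{α/2}).
d·√(n/2) = 0.61 × √(8/2) = 0.61 × 2.000 = 1.220.
z_β = 1.220 − 1.960 = -0.740.
Power = Φ(-0.740) = 0.230.

power ≈ 0.23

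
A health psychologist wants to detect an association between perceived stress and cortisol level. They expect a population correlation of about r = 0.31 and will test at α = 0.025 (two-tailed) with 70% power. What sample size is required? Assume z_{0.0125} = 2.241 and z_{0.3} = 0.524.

n = 78

Fisher's z: C = ½·ln((1+r)/(1−r)) = ½·ln(1.8986) = 0.3205.
n = ((z_{α/2} + z_β)/C)² + 3.
(2.241 + 0.524) / 0.3205 = 2.765 / 0.3205 = 8.627.
n = 8.627² + 3 = 74.43 + 3 = 77.4.
Round up.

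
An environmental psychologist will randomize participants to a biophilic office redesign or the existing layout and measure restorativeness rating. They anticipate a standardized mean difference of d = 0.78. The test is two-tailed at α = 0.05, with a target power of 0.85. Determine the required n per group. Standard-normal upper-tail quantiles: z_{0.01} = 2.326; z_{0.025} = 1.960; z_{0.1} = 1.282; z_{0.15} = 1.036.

For two independent groups with equal n: n = 2·((z_{α/2} + z_β) / d)².
z_{α/2} + z_β = 1.960 + 1.036 = 2.996.
n = 2 × (2.996 / 0.78)² = 2 × 3.841² = 2 × 14.75 = 29.5.
Round up to the next whole participant.

n = 30 per group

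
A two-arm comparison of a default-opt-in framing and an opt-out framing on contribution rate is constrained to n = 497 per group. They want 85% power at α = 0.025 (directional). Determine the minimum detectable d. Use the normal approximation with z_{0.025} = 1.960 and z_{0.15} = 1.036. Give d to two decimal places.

For two independent groups of n = 497 each: d_min = (z_{α} + z_β)·√(2/n).
z-sum = 1.960 + 1.036 = 2.996.
d_min = 2.996 × √(2/497) = 2.996 × 0.0634 = 0.190.

d_min ≈ 0.19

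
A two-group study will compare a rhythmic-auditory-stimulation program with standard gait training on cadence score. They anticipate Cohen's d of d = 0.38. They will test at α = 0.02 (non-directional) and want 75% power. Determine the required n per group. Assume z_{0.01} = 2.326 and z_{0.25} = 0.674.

n = 125 per group

For two independent groups with equal n: n = 2·((z_{α/2} + z_β) / d)².
z_{α/2} + z_β = 2.326 + 0.674 = 3.000.
n = 2 × (3.000 / 0.38)² = 2 × 7.895² = 2 × 62.33 = 124.7.
Round up to the next whole participant.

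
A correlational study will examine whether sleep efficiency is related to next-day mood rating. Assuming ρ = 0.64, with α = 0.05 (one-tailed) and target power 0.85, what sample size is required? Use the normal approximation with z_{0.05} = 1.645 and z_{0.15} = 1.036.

Fisher's z: C = ½·ln((1+r)/(1−r)) = ½·ln(4.5556) = 0.7582.
n = ((z_{α} + z_β)/C)² + 3.
(1.645 + 1.036) / 0.7582 = 2.681 / 0.7582 = 3.536.
n = 3.536² + 3 = 12.50 + 3 = 15.5.
Round up.

n = 16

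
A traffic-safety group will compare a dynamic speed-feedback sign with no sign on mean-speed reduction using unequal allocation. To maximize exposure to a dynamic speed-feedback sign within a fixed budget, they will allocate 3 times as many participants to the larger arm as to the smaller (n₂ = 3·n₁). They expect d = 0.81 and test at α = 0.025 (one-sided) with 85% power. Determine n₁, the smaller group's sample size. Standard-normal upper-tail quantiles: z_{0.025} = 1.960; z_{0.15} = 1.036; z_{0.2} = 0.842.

n₁ = 19

With allocation ratio k = n₂/n₁ = 3, Var(x̄₁−x̄₂) = σ²(1/n₁ + 1/(k·n₁)) = σ²·(k+1)/(k·n₁).
So n₁ = (1 + 1/k)·((z_{α} + z_β)/d)² = 1.333 × (2.996/0.81)².
n₁ = 1.333 × 13.68 = 18.2.
Round up: n₁ = 19, giving n₂ = 3 × 19 = 57.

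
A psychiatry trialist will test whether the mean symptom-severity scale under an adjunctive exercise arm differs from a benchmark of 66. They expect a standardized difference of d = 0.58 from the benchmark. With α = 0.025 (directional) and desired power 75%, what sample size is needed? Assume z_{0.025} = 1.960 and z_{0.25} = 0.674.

n = 21

For a one-sample test: n = ((z_{α} + z_β) / d)².
z_{α} + z_β = 1.960 + 0.674 = 2.634.
n = (2.634 / 0.58)² = 4.541² = 20.62.
Round up.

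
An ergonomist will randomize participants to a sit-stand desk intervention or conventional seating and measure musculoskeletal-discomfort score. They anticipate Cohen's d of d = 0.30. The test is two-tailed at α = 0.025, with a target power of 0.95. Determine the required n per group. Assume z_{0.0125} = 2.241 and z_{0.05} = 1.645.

n = 336 per group

For two independent groups with equal n: n = 2·((z_{α/2} + z_β) / d)².
z_{α/2} + z_β = 2.241 + 1.645 = 3.886.
n = 2 × (3.886 / 0.30)² = 2 × 12.953² = 2 × 167.79 = 335.6.
Round up to the next whole participant.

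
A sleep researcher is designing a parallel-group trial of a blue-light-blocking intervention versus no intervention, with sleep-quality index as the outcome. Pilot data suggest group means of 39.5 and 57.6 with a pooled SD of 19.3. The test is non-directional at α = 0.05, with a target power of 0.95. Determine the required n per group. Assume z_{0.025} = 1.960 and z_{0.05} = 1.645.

n = 30 per group

Cohen's d = |M₁ − M₂| / SD_pooled = |39.5 − 57.6| / 19.3 = 18.1 / 19.3 = 0.938.
For two independent groups with equal n: n = 2·((z_{α/2} + z_β) / d)².
z_{α/2} + z_β = 1.960 + 1.645 = 3.605.
n = 2 × (3.605 / 0.938)² = 2 × 3.843² = 2 × 14.77 = 29.5.
Round up to the next whole participant.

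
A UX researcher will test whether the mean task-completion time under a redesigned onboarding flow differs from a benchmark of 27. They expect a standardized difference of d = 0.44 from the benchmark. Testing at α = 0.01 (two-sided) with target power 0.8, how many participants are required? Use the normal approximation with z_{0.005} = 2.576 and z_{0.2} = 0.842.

n = 61

For a one-sample test: n = ((z_{α/2} + z_β) / d)².
z_{α/2} + z_β = 2.576 + 0.842 = 3.418.
n = (3.418 / 0.44)² = 7.768² = 60.34.
Round up.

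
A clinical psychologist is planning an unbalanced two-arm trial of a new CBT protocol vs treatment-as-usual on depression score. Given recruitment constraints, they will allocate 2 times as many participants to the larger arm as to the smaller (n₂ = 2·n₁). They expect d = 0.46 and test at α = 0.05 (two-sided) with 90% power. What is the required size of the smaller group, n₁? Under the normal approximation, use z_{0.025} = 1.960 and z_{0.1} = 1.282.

n₁ = 75

With allocation ratio k = n₂/n₁ = 2, Var(x̄₁−x̄₂) = σ²(1/n₁ + 1/(k·n₁)) = σ²·(k+1)/(k·n₁).
So n₁ = (1 + 1/k)·((z_{α/2} + z_β)/d)² = 1.500 × (3.242/0.46)².
n₁ = 1.500 × 49.67 = 74.5.
Round up: n₁ = 75, giving n₂ = 2 × 75 = 150.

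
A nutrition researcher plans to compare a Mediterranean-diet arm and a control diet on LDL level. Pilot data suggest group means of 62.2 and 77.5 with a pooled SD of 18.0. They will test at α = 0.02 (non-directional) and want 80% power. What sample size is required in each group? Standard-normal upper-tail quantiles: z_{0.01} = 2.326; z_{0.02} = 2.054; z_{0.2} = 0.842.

n = 28 per group

Cohen's d = |M₁ − M₂| / SD_pooled = |62.2 − 77.5| / 18.0 = 15.3 / 18.0 = 0.850.
For two independent groups with equal n: n = 2·((z_{α/2} + z_β) / d)².
z_{α/2} + z_β = 2.326 + 0.842 = 3.168.
n = 2 × (3.168 / 0.850)² = 2 × 3.727² = 2 × 13.89 = 27.8.
Round up to the next whole participant.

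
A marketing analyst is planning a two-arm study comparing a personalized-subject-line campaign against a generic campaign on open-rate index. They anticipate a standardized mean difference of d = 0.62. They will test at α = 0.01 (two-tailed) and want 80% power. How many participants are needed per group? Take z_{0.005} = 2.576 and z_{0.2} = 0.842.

For two independent groups with equal n: n = 2·((z_{α/2} + z_β) / d)².
z_{α/2} + z_β = 2.576 + 0.842 = 3.418.
n = 2 × (3.418 / 0.62)² = 2 × 5.513² = 2 × 30.39 = 60.8.
Round up to the next whole participant.

n = 61 per group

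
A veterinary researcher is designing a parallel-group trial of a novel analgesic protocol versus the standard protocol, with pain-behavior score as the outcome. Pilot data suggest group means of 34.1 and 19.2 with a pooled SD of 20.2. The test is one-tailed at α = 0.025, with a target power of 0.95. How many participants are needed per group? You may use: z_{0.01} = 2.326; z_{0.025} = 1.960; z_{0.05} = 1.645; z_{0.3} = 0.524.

n = 48 per group

Cohen's d = |M₁ − M₂| / SD_pooled = |34.1 − 19.2| / 20.2 = 14.9 / 20.2 = 0.738.
For two independent groups with equal n: n = 2·((z_{α} + z_β) / d)².
z_{α} + z_β = 1.960 + 1.645 = 3.605.
n = 2 × (3.605 / 0.738)² = 2 × 4.885² = 2 × 23.86 = 47.7.
Round up to the next whole participant.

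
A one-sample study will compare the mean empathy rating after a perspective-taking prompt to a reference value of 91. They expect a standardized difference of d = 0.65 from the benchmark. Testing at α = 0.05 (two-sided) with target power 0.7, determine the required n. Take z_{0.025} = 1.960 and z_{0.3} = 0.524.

For a one-sample test: n = ((z_{α/2} + z_β) / d)².
z_{α/2} + z_β = 1.960 + 0.524 = 2.484.
n = (2.484 / 0.65)² = 3.822² = 14.60.
Round up.

n = 15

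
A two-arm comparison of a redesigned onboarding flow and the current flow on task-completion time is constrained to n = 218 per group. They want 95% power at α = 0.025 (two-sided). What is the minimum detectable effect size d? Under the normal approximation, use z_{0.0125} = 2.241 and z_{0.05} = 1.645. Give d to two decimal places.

d_min ≈ 0.37

For two independent groups of n = 218 each: d_min = (z_{α/2} + z_β)·√(2/n).
z-sum = 2.241 + 1.645 = 3.886.
d_min = 3.886 × √(2/218) = 3.886 × 0.0958 = 0.372.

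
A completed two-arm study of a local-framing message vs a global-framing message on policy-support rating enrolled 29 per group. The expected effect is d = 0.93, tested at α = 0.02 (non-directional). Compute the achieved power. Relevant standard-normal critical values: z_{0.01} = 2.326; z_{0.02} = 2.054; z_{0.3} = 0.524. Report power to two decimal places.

power ≈ 0.89

For two equal groups, power = Φ(d·√(n/2) − z_{α/2}).
d·√(n/2) = 0.93 × √(29/2) = 0.93 × 3.808 = 3.541.
z_β = 3.541 − 2.326 = 1.215.
Power = Φ(1.215) = 0.888.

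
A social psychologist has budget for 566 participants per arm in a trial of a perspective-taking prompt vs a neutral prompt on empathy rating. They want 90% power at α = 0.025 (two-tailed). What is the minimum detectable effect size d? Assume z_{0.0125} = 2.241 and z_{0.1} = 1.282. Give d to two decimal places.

For two independent groups of n = 566 each: d_min = (z_{α/2} + z_β)·√(2/n).
z-sum = 2.241 + 1.282 = 3.523.
d_min = 3.523 × √(2/566) = 3.523 × 0.0594 = 0.209.

d_min ≈ 0.21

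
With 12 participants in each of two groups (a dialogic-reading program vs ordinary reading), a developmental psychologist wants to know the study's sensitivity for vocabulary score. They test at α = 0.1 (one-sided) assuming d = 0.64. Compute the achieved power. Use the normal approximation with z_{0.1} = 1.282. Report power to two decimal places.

power ≈ 0.61

For two equal groups, power = Φ(d·√(n/2) − z_{α}).
d·√(n/2) = 0.64 × √(12/2) = 0.64 × 2.449 = 1.568.
z_β = 1.568 − 1.282 = 0.286.
Power = Φ(0.286) = 0.612.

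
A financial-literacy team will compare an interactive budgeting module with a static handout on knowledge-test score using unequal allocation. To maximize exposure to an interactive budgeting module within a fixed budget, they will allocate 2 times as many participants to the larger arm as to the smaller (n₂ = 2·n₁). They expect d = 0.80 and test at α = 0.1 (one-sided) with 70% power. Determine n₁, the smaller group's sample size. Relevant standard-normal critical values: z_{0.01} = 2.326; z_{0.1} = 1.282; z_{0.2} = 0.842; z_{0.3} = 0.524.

With allocation ratio k = n₂/n₁ = 2, Var(x̄₁−x̄₂) = σ²(1/n₁ + 1/(k·n₁)) = σ²·(k+1)/(k·n₁).
So n₁ = (1 + 1/k)·((z_{α} + z_β)/d)² = 1.500 × (1.806/0.80)².
n₁ = 1.500 × 5.10 = 7.6.
Round up: n₁ = 8, giving n₂ = 2 × 8 = 16.

n₁ = 8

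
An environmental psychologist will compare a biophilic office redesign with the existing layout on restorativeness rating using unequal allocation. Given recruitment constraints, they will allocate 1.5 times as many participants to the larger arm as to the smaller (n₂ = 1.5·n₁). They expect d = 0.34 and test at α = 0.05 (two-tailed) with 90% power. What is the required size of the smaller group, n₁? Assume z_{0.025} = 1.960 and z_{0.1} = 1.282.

With allocation ratio k = n₂/n₁ = 1.5, Var(x̄₁−x̄₂) = σ²(1/n₁ + 1/(k·n₁)) = σ²·(k+1)/(k·n₁).
So n₁ = (1 + 1/k)·((z_{α/2} + z_β)/d)² = 1.667 × (3.242/0.34)².
n₁ = 1.667 × 90.92 = 151.5.
Round up: n₁ = 152, giving n₂ = 1.5 × 152 = 228.

n₁ = 152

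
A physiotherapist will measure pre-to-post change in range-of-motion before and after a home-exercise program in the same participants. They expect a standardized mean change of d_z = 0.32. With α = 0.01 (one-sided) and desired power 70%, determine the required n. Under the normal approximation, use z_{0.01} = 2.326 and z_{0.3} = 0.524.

n = 80 pairs

For a paired (one-sample on differences) test: n = ((z_{α} + z_β) / d)².
z_{α} + z_β = 2.326 + 0.524 = 2.850.
n = (2.850 / 0.32)² = 8.906² = 79.32.
Round up.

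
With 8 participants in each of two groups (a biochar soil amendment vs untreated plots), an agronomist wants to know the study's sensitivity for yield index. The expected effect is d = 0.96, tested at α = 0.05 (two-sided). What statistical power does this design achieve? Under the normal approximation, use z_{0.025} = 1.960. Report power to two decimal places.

power ≈ 0.48

For two equal groups, power = Φ(d·√(n/2) − z_{α/2}).
d·√(n/2) = 0.96 × √(8/2) = 0.96 × 2.000 = 1.920.
z_β = 1.920 − 1.960 = -0.040.
Power = Φ(-0.040) = 0.484.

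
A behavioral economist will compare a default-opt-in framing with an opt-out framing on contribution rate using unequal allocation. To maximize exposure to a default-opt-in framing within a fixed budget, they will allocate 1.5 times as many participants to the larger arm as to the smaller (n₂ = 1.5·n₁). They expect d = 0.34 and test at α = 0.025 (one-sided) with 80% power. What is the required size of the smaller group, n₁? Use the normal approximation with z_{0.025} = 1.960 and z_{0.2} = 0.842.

With allocation ratio k = n₂/n₁ = 1.5, Var(x̄₁−x̄₂) = σ²(1/n₁ + 1/(k·n₁)) = σ²·(k+1)/(k·n₁).
So n₁ = (1 + 1/k)·((z_{α} + z_β)/d)² = 1.667 × (2.802/0.34)².
n₁ = 1.667 × 67.92 = 113.2.
Round up: n₁ = 114, giving n₂ = 1.5 × 114 = 171.

n₁ = 114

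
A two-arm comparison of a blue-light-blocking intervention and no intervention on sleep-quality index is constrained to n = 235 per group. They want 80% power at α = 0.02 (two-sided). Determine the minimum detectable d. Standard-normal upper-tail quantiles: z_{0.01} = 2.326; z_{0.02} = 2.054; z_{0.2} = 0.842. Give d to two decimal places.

For two independent groups of n = 235 each: d_min = (z_{α/2} + z_β)·√(2/n).
z-sum = 2.326 + 0.842 = 3.168.
d_min = 3.168 × √(2/235) = 3.168 × 0.0923 = 0.292.

d_min ≈ 0.29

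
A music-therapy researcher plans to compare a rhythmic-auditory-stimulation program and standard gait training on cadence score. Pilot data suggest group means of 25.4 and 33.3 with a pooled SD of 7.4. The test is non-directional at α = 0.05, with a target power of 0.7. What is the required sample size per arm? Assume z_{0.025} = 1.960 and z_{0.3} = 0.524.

Cohen's d = |M₁ − M₂| / SD_pooled = |25.4 − 33.3| / 7.4 = 7.9 / 7.4 = 1.068.
For two independent groups with equal n: n = 2·((z_{α/2} + z_β) / d)².
z_{α/2} + z_β = 1.960 + 0.524 = 2.484.
n = 2 × (2.484 / 1.068)² = 2 × 2.326² = 2 × 5.41 = 10.8.
Round up to the next whole participant.

n = 11 per group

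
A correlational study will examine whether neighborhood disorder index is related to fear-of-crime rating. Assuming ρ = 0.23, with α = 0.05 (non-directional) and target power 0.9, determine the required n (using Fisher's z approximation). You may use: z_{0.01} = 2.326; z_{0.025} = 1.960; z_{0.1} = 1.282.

Fisher's z: C = ½·ln((1+r)/(1−r)) = ½·ln(1.5974) = 0.2342.
n = ((z_{α/2} + z_β)/C)² + 3.
(1.960 + 1.282) / 0.2342 = 3.242 / 0.2342 = 13.843.
n = 13.843² + 3 = 191.63 + 3 = 194.6.
Round up.

n = 195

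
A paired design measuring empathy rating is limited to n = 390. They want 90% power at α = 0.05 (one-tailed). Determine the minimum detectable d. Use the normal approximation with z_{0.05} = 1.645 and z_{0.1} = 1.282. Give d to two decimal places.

For a single sample (or paired design) of n = 390: d_min = (z_{α} + z_β)/√n.
z-sum = 1.645 + 1.282 = 2.927.
d_min = 2.927 / √390 = 2.927 / 19.748 = 0.148.

d_min ≈ 0.15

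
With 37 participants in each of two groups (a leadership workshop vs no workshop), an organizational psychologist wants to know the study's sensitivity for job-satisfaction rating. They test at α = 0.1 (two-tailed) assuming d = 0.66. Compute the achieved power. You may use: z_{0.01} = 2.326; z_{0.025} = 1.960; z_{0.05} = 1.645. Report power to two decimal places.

power ≈ 0.88

For two equal groups, power = Φ(d·√(n/2) − z_{α/2}).
d·√(n/2) = 0.66 × √(37/2) = 0.66 × 4.301 = 2.839.
z_β = 2.839 − 1.645 = 1.194.
Power = Φ(1.194) = 0.884.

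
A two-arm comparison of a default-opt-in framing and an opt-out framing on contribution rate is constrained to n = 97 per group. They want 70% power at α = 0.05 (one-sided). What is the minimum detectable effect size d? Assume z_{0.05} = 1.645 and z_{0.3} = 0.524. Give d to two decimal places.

d_min ≈ 0.31

For two independent groups of n = 97 each: d_min = (z_{α} + z_β)·√(2/n).
z-sum = 1.645 + 0.524 = 2.169.
d_min = 2.169 × √(2/97) = 2.169 × 0.1436 = 0.311.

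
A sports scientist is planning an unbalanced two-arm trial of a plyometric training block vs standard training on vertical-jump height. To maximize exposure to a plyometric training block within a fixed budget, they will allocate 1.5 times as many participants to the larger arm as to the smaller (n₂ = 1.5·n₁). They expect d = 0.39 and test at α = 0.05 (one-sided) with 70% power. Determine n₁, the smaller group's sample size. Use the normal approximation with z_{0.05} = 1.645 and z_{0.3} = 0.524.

n₁ = 52

With allocation ratio k = n₂/n₁ = 1.5, Var(x̄₁−x̄₂) = σ²(1/n₁ + 1/(k·n₁)) = σ²·(k+1)/(k·n₁).
So n₁ = (1 + 1/k)·((z_{α} + z_β)/d)² = 1.667 × (2.169/0.39)².
n₁ = 1.667 × 30.93 = 51.6.
Round up: n₁ = 52, giving n₂ = 1.5 × 52 = 78.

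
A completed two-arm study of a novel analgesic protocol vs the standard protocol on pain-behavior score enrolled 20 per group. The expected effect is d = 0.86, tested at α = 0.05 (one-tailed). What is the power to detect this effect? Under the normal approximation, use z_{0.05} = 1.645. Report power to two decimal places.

power ≈ 0.86

For two equal groups, power = Φ(d·√(n/2) − z_{α}).
d·√(n/2) = 0.86 × √(20/2) = 0.86 × 3.162 = 2.720.
z_β = 2.720 − 1.645 = 1.075.
Power = Φ(1.075) = 0.859.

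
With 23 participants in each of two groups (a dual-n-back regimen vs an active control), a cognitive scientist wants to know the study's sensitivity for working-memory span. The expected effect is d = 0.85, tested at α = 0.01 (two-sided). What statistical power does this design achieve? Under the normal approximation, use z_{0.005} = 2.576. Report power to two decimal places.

power ≈ 0.62

For two equal groups, power = Φ(d·√(n/2) − z_{α/2}).
d·√(n/2) = 0.85 × √(23/2) = 0.85 × 3.391 = 2.882.
z_β = 2.882 − 2.576 = 0.306.
Power = Φ(0.306) = 0.620.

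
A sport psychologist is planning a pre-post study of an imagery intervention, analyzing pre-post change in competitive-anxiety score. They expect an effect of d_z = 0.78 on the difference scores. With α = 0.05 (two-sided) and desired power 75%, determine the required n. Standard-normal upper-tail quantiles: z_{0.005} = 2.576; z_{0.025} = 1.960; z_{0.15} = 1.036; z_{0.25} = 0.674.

n = 12 pairs

For a paired (one-sample on differences) test: n = ((z_{α/2} + z_β) / d)².
z_{α/2} + z_β = 1.960 + 0.674 = 2.634.
n = (2.634 / 0.78)² = 3.377² = 11.40.
Round up.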